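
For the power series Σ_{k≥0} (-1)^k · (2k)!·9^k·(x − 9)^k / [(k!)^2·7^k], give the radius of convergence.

R = 7/36

The ratio of consecutive coefficients is (2k+1)·(2k+2)/(k+1)² · 9/7 → 36/7.
Convergence for |x − 9| · 36/7 < 1, i.e. |x − 9| < 7/36. So R = 7/36.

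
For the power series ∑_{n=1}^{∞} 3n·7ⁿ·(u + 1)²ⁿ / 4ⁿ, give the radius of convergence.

By the ratio test, |a_{n+1}/a_n| = [3(n+1)/3n] · 7/4 → 7/4.
Writing y = (u + 1)², the series in y has radius 4/7, so |u + 1| < √(4/7) and R = 2√7/7.

R = 2√7/7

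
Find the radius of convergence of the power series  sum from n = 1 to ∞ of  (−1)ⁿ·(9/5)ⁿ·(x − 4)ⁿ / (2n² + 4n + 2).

R = 5/9

Ratio test: |a_{n+1}/a_n| = [(2n² + 4n + 2)/(2(n+1)² + 4(n+1) + 2)] · 9/5 → 9/5 as n → ∞.
The series converges when 9/5 · |x − 4| < 1, giving R = 5/9.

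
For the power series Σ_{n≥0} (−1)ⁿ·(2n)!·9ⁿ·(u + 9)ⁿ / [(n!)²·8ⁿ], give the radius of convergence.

The ratio of consecutive coefficients is (2n+1)·(2n+2)/(n+1)² · 9/8 → 9/2.
The series converges when 9/2 · |u + 9| < 1, giving R = 2/9.

R = 2/9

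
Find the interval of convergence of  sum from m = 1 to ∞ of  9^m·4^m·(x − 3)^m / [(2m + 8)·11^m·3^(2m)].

[1/4, 23/4)

Ratio test: |a_{m+1}/a_m| = [(2m + 8)/(2(m+1) + 8)] · 9·4/(11·9) → 4/11 as m → ∞.
The series converges when 4/11 · |x − 3| < 1, giving R = 11/4.
At x = 23/4: the terms are asymptotic to a nonzero constant times 1/m, so the series diverges by limit comparison with Σ 1/m.
Endpoint x = 1/4: convergence follows from the alternating series test (terms decrease monotonically to 0).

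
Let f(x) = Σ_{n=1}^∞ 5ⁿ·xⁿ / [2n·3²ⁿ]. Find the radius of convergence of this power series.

Ratio test: |a_{n+1}/a_n| = [2n/2(n+1)] · 5/9 → 5/9 as n → ∞.
Thus R = 1/(5/9) = 9/5.

R = 9/5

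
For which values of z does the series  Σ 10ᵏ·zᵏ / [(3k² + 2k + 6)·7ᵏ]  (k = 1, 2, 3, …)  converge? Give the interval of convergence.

The ratio of consecutive coefficients is [(3k² + 2k + 6)/(3(k+1)² + 2(k+1) + 6)] · 10/7 → 10/7.
The series converges when 10/7 · |z| < 1, giving R = 7/10.
When z = 7/10, the series is dominated by a constant times Σ 1/k², which converges (p = 2 > 1).
At z = -7/10: the series is dominated by a constant times Σ 1/k², which converges (p = 2 > 1).

[-7/10, 7/10]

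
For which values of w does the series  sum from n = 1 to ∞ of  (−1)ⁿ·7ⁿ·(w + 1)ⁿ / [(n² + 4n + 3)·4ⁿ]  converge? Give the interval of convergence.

Ratio test: |a_{n+1}/a_n| = [(n² + 4n + 3)/((n+1)² + 4(n+1) + 3)] · 7/4 → 7/4 as n → ∞.
The series converges when 7/4 · |w + 1| < 1, giving R = 4/7.
Check w = -3/7: absolute convergence follows by limit comparison with Σ 1/n².
Endpoint w = -11/7: the terms are on the order of 1/n², so the series converges absolutely by comparison with the p-series (p = 2 > 1).

[-11/7, -3/7]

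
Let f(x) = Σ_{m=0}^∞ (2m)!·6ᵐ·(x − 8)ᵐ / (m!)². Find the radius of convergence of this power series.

Ratio test: |a_{m+1}/a_m| = (2m+1)·(2m+2)/(m+1)² · 6 → 24 as m → ∞.
Hence the series converges for |x − 8| < 1/(24) = 1/24, so the radius of convergence is 1/24.

R = 1/24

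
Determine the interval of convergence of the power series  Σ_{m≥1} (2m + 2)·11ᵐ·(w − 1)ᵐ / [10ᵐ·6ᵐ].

Ratio test: |a_{m+1}/a_m| = [(2(m+1) + 2)/(2m + 2)] · 11/(10·6) → 11/60 as m → ∞.
Thus R = 1/(11/60) = 60/11.
At w = 71/11: the terms have absolute value of order m, which does not tend to 0, so the series diverges by the divergence test.
Endpoint w = -49/11: the terms have absolute value of order m, which does not tend to 0, so the series diverges by the divergence test.

(-49/11, 71/11)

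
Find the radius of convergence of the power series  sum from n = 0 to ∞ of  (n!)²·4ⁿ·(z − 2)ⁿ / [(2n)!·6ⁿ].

The ratio of consecutive coefficients is (n+1)²/[(2n+1)·(2n+2)] · 4/6 → 1/6.
Thus R = 1/(1/6) = 6.

R = 6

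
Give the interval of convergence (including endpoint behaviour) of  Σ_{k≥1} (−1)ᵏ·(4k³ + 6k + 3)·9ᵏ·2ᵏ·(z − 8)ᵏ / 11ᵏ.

The ratio of consecutive coefficients is [(4(k+1)³ + 6(k+1) + 3)/(4k³ + 6k + 3)] · 9·2/11 → 18/11.
Hence the series converges for |z − 8| < 1/(18/11) = 11/18, so the radius of convergence is 11/18.
Endpoint z = 155/18: the terms have absolute value of order k³, which does not tend to 0, so the series diverges by the divergence test.
Endpoint z = 133/18: the terms have absolute value of order k³, which does not tend to 0, so the series diverges by the divergence test.

(133/18, 155/18)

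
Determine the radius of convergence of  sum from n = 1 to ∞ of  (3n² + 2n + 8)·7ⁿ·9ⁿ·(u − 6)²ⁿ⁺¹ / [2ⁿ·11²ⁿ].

By the ratio test, |a_{n+1}/a_n| = [(3(n+1)² + 2(n+1) + 8)/(3n² + 2n + 8)] · 7·9/(2·121) → 63/242.
Since the exponent of (u − 6) increases by 2 each term, convergence requires |u − 6|² < 242/63, hence R = 11√14/21.

R = 11√14/21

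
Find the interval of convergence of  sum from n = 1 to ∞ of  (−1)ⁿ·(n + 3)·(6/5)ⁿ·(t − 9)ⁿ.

Apply the ratio test: |a_{n+1}| / |a_n| = [((n+1) + 3)/(n + 3)] · 6/5, which tends to 6/5 as n → ∞.
Hence the series converges for |t − 9| < 1/(6/5) = 5/6, so the radius of convergence is 5/6.
When t = 59/6, the n-th term does not approach 0; divergence by the term test.
When t = 49/6, the terms have absolute value of order n, which does not tend to 0, so the series diverges by the divergence test.

(49/6, 59/6)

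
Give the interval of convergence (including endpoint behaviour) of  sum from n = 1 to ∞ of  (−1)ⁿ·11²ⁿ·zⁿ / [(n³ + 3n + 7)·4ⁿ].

Apply the ratio test: |a_{n+1}| / |a_n| = [(n³ + 3n + 7)/((n+1)³ + 3(n+1) + 7)] · 121/4, which tends to 121/4 as n → ∞.
The series converges when 121/4 · |z| < 1, giving R = 4/121.
Endpoint z = 4/121: absolute convergence follows by limit comparison with Σ 1/n³.
When z = -4/121, the series is dominated by a constant times Σ 1/n³, which converges (p = 3 > 1).

[-4/121, 4/121]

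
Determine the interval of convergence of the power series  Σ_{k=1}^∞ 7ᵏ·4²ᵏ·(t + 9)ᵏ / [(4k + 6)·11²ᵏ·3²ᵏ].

By the ratio test, |a_{k+1}/a_k| = [(4k + 6)/(4(k+1) + 6)] · 7·16/(121·9) → 112/1089.
Thus R = 1/(112/1089) = 1089/112.
At t = 81/112: the terms behave like c/k; limit comparison with the harmonic series gives divergence.
At t = -2097/112: an alternating series whose terms decrease to 0 in absolute value, so it converges by the Leibniz criterion.

[-2097/112, 81/112)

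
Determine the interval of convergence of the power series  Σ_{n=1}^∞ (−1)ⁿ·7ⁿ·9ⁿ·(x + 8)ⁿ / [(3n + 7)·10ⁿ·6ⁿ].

Ratio test: |a_{n+1}/a_n| = [(3n + 7)/(3(n+1) + 7)] · 7·9/(10·6) → 21/20 as n → ∞.
Hence the series converges for |x + 8| < 1/(21/20) = 20/21, so the radius of convergence is 20/21.
At x = -148/21: convergence follows from the alternating series test (terms decrease monotonically to 0).
At x = -188/21: the terms behave like c/n; limit comparison with the harmonic series gives divergence.

(-188/21, -148/21]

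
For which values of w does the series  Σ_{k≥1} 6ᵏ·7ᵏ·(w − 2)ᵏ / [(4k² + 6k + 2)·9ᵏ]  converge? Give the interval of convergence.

[25/14, 31/14]

By the ratio test, |a_{k+1}/a_k| = [(4k² + 6k + 2)/(4(k+1)² + 6(k+1) + 2)] · 6·7/9 → 14/3.
Thus R = 1/(14/3) = 3/14.
Endpoint w = 31/14: the series is dominated by a constant times Σ 1/k², which converges (p = 2 > 1).
At w = 25/14: the terms are on the order of 1/k², so the series converges absolutely by comparison with the p-series (p = 2 > 1).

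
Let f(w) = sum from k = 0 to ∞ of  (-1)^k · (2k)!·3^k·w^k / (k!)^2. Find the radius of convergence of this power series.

R = 1/12

The ratio of consecutive coefficients is (2k+1)·(2k+2)/(k+1)² · 3 → 12.
Convergence for |w| · 12 < 1, i.e. |w| < 1/12. So R = 1/12.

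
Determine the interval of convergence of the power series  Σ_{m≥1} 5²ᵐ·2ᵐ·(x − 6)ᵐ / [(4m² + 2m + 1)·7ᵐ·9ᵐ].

[237/50, 363/50]

Ratio test: |a_{m+1}/a_m| = [(4m² + 2m + 1)/(4(m+1)² + 2(m+1) + 1)] · 25·2/(7·9) → 50/63 as m → ∞.
Hence the series converges for |x − 6| < 1/(50/63) = 63/50, so the radius of convergence is 63/50.
Check x = 363/50: the series is dominated by a constant times Σ 1/m², which converges (p = 2 > 1).
When x = 237/50, absolute convergence follows by limit comparison with Σ 1/m².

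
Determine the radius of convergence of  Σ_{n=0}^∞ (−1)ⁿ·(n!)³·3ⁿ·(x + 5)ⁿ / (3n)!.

R = 9

Apply the ratio test: |a_{n+1}| / |a_n| = (n+1)³/[(3n+1)·(3n+2)·(3n+3)] · 3, which tends to 1/9 as n → ∞.
Convergence for |x + 5| · 1/9 < 1, i.e. |x + 5| < 9. So R = 9.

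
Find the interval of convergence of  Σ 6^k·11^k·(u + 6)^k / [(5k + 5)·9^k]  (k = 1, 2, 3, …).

[-135/22, -129/22)

By the ratio test, |a_{k+1}/a_k| = [(5k + 5)/(5(k+1) + 5)] · 6·11/9 → 22/3.
The series converges when 22/3 · |u + 6| < 1, giving R = 3/22.
When u = -129/22, the terms are asymptotic to a nonzero constant times 1/k, so the series diverges by limit comparison with Σ 1/k.
When u = -135/22, the terms alternate in sign and decrease monotonically to 0 in absolute value (size ~ c/k), so the alternating series test gives convergence.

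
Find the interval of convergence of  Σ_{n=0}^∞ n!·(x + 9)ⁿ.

By the ratio test, |a_{n+1}/a_n| = (n+1) → ∞.
The ratio grows without bound, so the series diverges whenever (x + 9) ≠ 0; it converges only at x = -9. R = 0.

{-9}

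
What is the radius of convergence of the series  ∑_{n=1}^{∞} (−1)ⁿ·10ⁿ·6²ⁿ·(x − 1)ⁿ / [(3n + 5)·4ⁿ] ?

The ratio of consecutive coefficients is [(3n + 5)/(3(n+1) + 5)] · 10·36/4 → 90.
The series converges when 90 · |x − 1| < 1, giving R = 1/90.

R = 1/90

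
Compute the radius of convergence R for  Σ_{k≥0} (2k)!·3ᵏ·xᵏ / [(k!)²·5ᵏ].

R = 5/12

By the ratio test, |a_{k+1}/a_k| = (2k+1)·(2k+2)/(k+1)² · 3/5 → 12/5.
Convergence for |x| · 12/5 < 1, i.e. |x| < 5/12. So R = 5/12.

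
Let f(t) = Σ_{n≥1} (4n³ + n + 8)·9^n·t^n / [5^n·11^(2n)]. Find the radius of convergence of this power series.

R = 605/9

The ratio of consecutive coefficients is [(4(n+1)³ + (n+1) + 8)/(4n³ + n + 8)] · 9/(5·121) → 9/605.
Hence the series converges for |t| < 1/(9/605) = 605/9, so the radius of convergence is 605/9.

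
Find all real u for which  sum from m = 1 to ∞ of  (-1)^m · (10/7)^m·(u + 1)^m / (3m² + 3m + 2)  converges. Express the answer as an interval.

By the ratio test, |a_{m+1}/a_m| = [(3m² + 3m + 2)/(3(m+1)² + 3(m+1) + 2)] · 10/7 → 10/7.
The series converges when 10/7 · |u + 1| < 1, giving R = 7/10.
At u = -3/10: absolute convergence follows by limit comparison with Σ 1/m².
At u = -17/10: the series is dominated by a constant times Σ 1/m², which converges (p = 2 > 1).

[-17/10, -3/10]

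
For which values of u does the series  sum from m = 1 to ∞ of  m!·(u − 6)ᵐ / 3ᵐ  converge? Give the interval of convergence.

{6}

Apply the ratio test: |a_{m+1}| / |a_m| = (m+1) · 1/3, which tends to ∞ as m → ∞.
Since the ratio → ∞, the series diverges for every u ≠ 6, and R = 0.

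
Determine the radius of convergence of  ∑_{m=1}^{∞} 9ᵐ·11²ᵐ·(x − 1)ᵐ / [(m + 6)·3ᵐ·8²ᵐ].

R = 64/363

Ratio test: |a_{m+1}/a_m| = [(m + 6)/((m+1) + 6)] · 9·121/(3·64) → 363/64 as m → ∞.
Hence the series converges for |x − 1| < 1/(363/64) = 64/363, so the radius of convergence is 64/363.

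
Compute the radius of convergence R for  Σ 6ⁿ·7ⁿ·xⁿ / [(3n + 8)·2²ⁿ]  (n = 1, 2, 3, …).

R = 2/21

By the ratio test, |a_{n+1}/a_n| = [(3n + 8)/(3(n+1) + 8)] · 6·7/4 → 21/2.
The series converges when 21/2 · |x| < 1, giving R = 2/21.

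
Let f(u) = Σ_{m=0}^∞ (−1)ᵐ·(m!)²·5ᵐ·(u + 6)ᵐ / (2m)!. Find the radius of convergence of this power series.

R = 4/5

Ratio test: |a_{m+1}/a_m| = (m+1)²/[(2m+1)·(2m+2)] · 5 → 5/4 as m → ∞.
Thus R = 1/(5/4) = 4/5.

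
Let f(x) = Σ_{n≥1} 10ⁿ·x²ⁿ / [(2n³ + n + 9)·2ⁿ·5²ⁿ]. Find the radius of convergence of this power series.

Apply the ratio test: |a_{n+1}| / |a_n| = [(2n³ + n + 9)/(2(n+1)³ + (n+1) + 9)] · 10/(2·25), which tends to 1/5 as n → ∞.
Successive powers of x differ by 2, so the series converges when |x|² · 1/5 < 1, i.e. |x| < √(5). So R = √5.

R = √5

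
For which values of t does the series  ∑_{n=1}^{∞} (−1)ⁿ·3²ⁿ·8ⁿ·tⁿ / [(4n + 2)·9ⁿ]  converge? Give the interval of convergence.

(-1/8, 1/8]

The ratio of consecutive coefficients is [(4n + 2)/(4(n+1) + 2)] · 9·8/9 → 8.
Thus R = 1/(8) = 1/8.
Check t = 1/8: an alternating series whose terms decrease to 0 in absolute value, so it converges by the Leibniz criterion.
When t = -1/8, the terms behave like c/n; limit comparison with the harmonic series gives divergence.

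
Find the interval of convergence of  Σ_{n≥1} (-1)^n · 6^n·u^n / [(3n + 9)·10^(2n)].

By the ratio test, |a_{n+1}/a_n| = [(3n + 9)/(3(n+1) + 9)] · 6/100 → 3/50.
Thus R = 1/(3/50) = 50/3.
Check u = 50/3: convergence follows from the alternating series test (terms decrease monotonically to 0).
Endpoint u = -50/3: the terms are asymptotic to a nonzero constant times 1/n, so the series diverges by limit comparison with Σ 1/n.

(-50/3, 50/3]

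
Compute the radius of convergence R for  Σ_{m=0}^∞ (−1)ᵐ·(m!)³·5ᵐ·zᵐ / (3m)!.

R = 27/5

Apply the ratio test: |a_{m+1}| / |a_m| = (m+1)³/[(3m+1)·(3m+2)·(3m+3)] · 5, which tends to 5/27 as m → ∞.
Convergence for |z| · 5/27 < 1, i.e. |z| < 27/5. So R = 27/5.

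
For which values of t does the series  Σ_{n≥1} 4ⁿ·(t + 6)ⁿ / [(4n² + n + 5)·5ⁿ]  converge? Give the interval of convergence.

By the ratio test, |a_{n+1}/a_n| = [(4n² + n + 5)/(4(n+1)² + (n+1) + 5)] · 4/5 → 4/5.
Hence the series converges for |t + 6| < 1/(4/5) = 5/4, so the radius of convergence is 5/4.
Check t = -19/4: absolute convergence follows by limit comparison with Σ 1/n².
When t = -29/4, the terms are on the order of 1/n², so the series converges absolutely by comparison with the p-series (p = 2 > 1).

[-29/4, -19/4]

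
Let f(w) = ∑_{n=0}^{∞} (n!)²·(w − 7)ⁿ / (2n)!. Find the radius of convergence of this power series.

R = 4

Apply the ratio test: |a_{n+1}| / |a_n| = (n+1)²/[(2n+1)·(2n+2)], which tends to 1/4 as n → ∞.
The series converges when 1/4 · |w − 7| < 1, giving R = 4.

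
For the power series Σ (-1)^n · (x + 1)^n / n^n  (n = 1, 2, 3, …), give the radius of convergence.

Root test: |a_n|^(1/n) = 1/n → 0.
The limit is 0 for every x, so R = ∞.

R = ∞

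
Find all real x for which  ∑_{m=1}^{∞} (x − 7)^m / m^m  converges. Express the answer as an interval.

(−∞, ∞)

By the Cauchy root test, |a_m|^(1/m) = 1/m → 0.
The limit is 0 for every x, so R = ∞.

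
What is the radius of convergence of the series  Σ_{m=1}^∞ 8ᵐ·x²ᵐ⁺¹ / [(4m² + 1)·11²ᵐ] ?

Ratio test: |a_{m+1}/a_m| = [(4m² + 1)/(4(m+1)² + 1)] · 8/121 → 8/121 as m → ∞.
Writing y = x², the series in y has radius 121/8, so |x| < √(121/8) and R = 11√2/4.

R = 11√2/4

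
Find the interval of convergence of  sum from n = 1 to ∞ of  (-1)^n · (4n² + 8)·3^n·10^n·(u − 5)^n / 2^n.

Apply the ratio test: |a_{n+1}| / |a_n| = [(4(n+1)² + 8)/(4n² + 8)] · 3·10/2, which tends to 15 as n → ∞.
Hence the series converges for |u − 5| < 1/(15) = 1/15, so the radius of convergence is 1/15.
At u = 76/15: the terms do not tend to 0, so the series diverges.
Endpoint u = 74/15: the terms do not tend to 0, so the series diverges.

(74/15, 76/15)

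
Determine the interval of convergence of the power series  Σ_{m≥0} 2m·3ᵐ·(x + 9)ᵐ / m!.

(−∞, ∞)

The ratio of consecutive coefficients is 2(m+1)/2m · 3 · 1/(m+1) → 0.
The limit is 0, so the series converges for all x; R = ∞.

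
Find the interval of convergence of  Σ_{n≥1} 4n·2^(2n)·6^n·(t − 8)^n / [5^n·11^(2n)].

(-413/24, 797/24)

Ratio test: |a_{n+1}/a_n| = [4(n+1)/4n] · 4·6/(5·121) → 24/605 as n → ∞.
Hence the series converges for |t − 8| < 1/(24/605) = 605/24, so the radius of convergence is 605/24.
Check t = 797/24: the terms do not tend to 0, so the series diverges.
Endpoint t = -413/24: the n-th term does not approach 0; divergence by the term test.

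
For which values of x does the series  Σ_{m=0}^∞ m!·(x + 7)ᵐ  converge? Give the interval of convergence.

{-7}

By the ratio test, |a_{m+1}/a_m| = (m+1) → ∞.
Since the ratio → ∞, the series diverges for every x ≠ -7, and R = 0.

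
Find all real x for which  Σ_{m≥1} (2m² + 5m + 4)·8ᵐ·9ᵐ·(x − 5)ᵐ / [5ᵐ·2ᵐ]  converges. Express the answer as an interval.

(175/36, 185/36)

By the ratio test, |a_{m+1}/a_m| = [(2(m+1)² + 5(m+1) + 4)/(2m² + 5m + 4)] · 8·9/(5·2) → 36/5.
Convergence for |x − 5| · 36/5 < 1, i.e. |x − 5| < 5/36. So R = 5/36.
Check x = 185/36: the terms do not tend to 0, so the series diverges.
Check x = 175/36: the terms do not tend to 0, so the series diverges.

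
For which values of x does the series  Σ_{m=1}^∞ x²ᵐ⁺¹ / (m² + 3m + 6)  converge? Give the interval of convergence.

[-1, 1]

Ratio test: |a_{m+1}/a_m| = (m² + 3m + 6)/((m+1)² + 3(m+1) + 6) → 1 as m → ∞.
Writing y = x², the series in y has radius 1, so |x| < √(1) = 1 and R = 1.
At x = 1: the series is dominated by a constant times Σ 1/m², which converges (p = 2 > 1).
At x = -1: the terms are on the order of 1/m², so the series converges absolutely by comparison with the p-series (p = 2 > 1).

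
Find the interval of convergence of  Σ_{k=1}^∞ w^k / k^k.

(−∞, ∞)

Root test: |a_k|^(1/k) = 1/k → 0.
The limit is 0 for every w, so R = ∞.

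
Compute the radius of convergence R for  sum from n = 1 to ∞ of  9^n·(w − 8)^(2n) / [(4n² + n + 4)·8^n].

By the ratio test, |a_{n+1}/a_n| = [(4n² + n + 4)/(4(n+1)² + (n+1) + 4)] · 9/8 → 9/8.
Successive powers of (w − 8) differ by 2, so the series converges when |w − 8|² · 9/8 < 1, i.e. |w − 8| < √(8/9). So R = 2√2/3.

R = 2√2/3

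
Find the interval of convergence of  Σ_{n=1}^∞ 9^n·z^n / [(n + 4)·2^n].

[-2/9, 2/9)

By the ratio test, |a_{n+1}/a_n| = [(n + 4)/((n+1) + 4)] · 9/2 → 9/2.
Convergence for |z| · 9/2 < 1, i.e. |z| < 2/9. So R = 2/9.
Check z = 2/9: the terms behave like c/n; limit comparison with the harmonic series gives divergence.
At z = -2/9: an alternating series whose terms decrease to 0 in absolute value, so it converges by the Leibniz criterion.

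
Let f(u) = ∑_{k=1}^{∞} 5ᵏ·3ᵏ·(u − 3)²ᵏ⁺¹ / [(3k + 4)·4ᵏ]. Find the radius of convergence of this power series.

R = 2√15/15

The ratio of consecutive coefficients is [(3k + 4)/(3(k+1) + 4)] · 5·3/4 → 15/4.
Since the exponent of (u − 3) increases by 2 each term, convergence requires |u − 3|² < 4/15, hence R = 2√15/15.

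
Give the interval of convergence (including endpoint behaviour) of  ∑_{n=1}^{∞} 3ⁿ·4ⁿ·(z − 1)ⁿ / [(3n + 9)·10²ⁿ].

Ratio test: |a_{n+1}/a_n| = [(3n + 9)/(3(n+1) + 9)] · 3·4/100 → 3/25 as n → ∞.
The series converges when 3/25 · |z − 1| < 1, giving R = 25/3.
Check z = 28/3: comparison with the harmonic series Σ 1/n shows the series diverges.
Check z = -22/3: convergence follows from the alternating series test (terms decrease monotonically to 0).

[-22/3, 28/3)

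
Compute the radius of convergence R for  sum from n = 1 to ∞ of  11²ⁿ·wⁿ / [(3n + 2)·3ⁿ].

R = 3/121

Apply the ratio test: |a_{n+1}| / |a_n| = [(3n + 2)/(3(n+1) + 2)] · 121/3, which tends to 121/3 as n → ∞.
Thus R = 1/(121/3) = 3/121.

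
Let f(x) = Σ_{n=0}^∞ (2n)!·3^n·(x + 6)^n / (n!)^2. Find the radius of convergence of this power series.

R = 1/12

Ratio test: |a_{n+1}/a_n| = (2n+1)·(2n+2)/(n+1)² · 3 → 12 as n → ∞.
Convergence for |x + 6| · 12 < 1, i.e. |x + 6| < 1/12. So R = 1/12.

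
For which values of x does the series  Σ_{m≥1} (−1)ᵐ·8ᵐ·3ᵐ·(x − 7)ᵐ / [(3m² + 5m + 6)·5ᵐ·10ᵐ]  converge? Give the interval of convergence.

Apply the ratio test: |a_{m+1}| / |a_m| = [(3m² + 5m + 6)/(3(m+1)² + 5(m+1) + 6)] · 8·3/(5·10), which tends to 12/25 as m → ∞.
The series converges when 12/25 · |x − 7| < 1, giving R = 25/12.
Check x = 109/12: absolute convergence follows by limit comparison with Σ 1/m².
Check x = 59/12: the terms are on the order of 1/m², so the series converges absolutely by comparison with the p-series (p = 2 > 1).

[59/12, 109/12]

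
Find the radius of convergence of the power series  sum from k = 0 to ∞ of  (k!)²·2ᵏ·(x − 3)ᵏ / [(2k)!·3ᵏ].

The ratio of consecutive coefficients is (k+1)²/[(2k+1)·(2k+2)] · 2/3 → 1/6.
The series converges when 1/6 · |x − 3| < 1, giving R = 6.

R = 6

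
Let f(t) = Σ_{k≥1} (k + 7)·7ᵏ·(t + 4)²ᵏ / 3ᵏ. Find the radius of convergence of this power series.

The ratio of consecutive coefficients is [((k+1) + 7)/(k + 7)] · 7/3 → 7/3.
Since the exponent of (t + 4) increases by 2 each term, convergence requires |t + 4|² < 3/7, hence R = √21/7.

R = √21/7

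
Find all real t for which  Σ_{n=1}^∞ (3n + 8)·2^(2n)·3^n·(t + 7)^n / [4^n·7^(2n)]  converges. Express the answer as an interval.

(-70/3, 28/3)

By the ratio test, |a_{n+1}/a_n| = [(3(n+1) + 8)/(3n + 8)] · 4·3/(4·49) → 3/49.
The series converges when 3/49 · |t + 7| < 1, giving R = 49/3.
When t = 28/3, the terms have absolute value of order n, which does not tend to 0, so the series diverges by the divergence test.
When t = -70/3, the terms do not tend to 0, so the series diverges.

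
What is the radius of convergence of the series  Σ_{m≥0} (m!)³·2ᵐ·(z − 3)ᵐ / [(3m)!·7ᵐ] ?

By the ratio test, |a_{m+1}/a_m| = (m+1)³/[(3m+1)·(3m+2)·(3m+3)] · 2/7 → 2/189.
Hence the series converges for |z − 3| < 1/(2/189) = 189/2, so the radius of convergence is 189/2.

R = 189/2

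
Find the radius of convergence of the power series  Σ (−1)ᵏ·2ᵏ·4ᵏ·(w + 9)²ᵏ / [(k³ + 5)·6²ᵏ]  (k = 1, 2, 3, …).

R = 3√2/2

By the ratio test, |a_{k+1}/a_k| = [(k³ + 5)/((k+1)³ + 5)] · 2·4/36 → 2/9.
Since the exponent of (w + 9) increases by 2 each term, convergence requires |w + 9|² < 9/2, hence R = 3√2/2.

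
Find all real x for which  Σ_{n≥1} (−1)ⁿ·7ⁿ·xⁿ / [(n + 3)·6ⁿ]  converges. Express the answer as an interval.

(-6/7, 6/7]

Ratio test: |a_{n+1}/a_n| = [(n + 3)/((n+1) + 3)] · 7/6 → 7/6 as n → ∞.
Convergence for |x| · 7/6 < 1, i.e. |x| < 6/7. So R = 6/7.
Check x = 6/7: the terms alternate in sign and decrease monotonically to 0 in absolute value (size ~ c/n), so the alternating series test gives convergence.
Endpoint x = -6/7: the terms are asymptotic to a nonzero constant times 1/n, so the series diverges by limit comparison with Σ 1/n.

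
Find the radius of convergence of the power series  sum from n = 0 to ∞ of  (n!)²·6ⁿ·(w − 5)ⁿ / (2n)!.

By the ratio test, |a_{n+1}/a_n| = (n+1)²/[(2n+1)·(2n+2)] · 6 → 3/2.
The series converges when 3/2 · |w − 5| < 1, giving R = 2/3.

R = 2/3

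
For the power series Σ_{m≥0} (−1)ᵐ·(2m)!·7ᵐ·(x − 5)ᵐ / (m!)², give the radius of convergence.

R = 1/28

The ratio of consecutive coefficients is (2m+1)·(2m+2)/(m+1)² · 7 → 28.
Convergence for |x − 5| · 28 < 1, i.e. |x − 5| < 1/28. So R = 1/28.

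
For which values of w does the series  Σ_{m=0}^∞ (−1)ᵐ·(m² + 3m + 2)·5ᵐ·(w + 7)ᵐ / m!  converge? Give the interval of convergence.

By the ratio test, |a_{m+1}/a_m| = ((m+1)² + 3(m+1) + 2)/(m² + 3m + 2) · 5 · 1/(m+1) → 0.
Since the limit is 0 < 1 for every w, the series converges on all of ℝ and R = ∞.

(−∞, ∞)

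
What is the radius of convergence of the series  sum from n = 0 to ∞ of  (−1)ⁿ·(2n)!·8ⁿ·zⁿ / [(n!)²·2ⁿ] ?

R = 1/16

Apply the ratio test: |a_{n+1}| / |a_n| = (2n+1)·(2n+2)/(n+1)² · 8/2, which tends to 16 as n → ∞.
Thus R = 1/(16) = 1/16.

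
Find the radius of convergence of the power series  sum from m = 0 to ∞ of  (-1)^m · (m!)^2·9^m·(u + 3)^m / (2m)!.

By the ratio test, |a_{m+1}/a_m| = (m+1)²/[(2m+1)·(2m+2)] · 9 → 9/4.
Hence the series converges for |u + 3| < 1/(9/4) = 4/9, so the radius of convergence is 4/9.

R = 4/9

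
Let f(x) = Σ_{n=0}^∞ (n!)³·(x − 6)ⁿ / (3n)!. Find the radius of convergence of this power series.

R = 27

Ratio test: |a_{n+1}/a_n| = (n+1)³/[(3n+1)·(3n+2)·(3n+3)] → 1/27 as n → ∞.
Convergence for |x − 6| · 1/27 < 1, i.e. |x − 6| < 27. So R = 27.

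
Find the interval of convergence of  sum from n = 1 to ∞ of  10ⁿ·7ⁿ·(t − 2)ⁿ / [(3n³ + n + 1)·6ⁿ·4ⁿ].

The ratio of consecutive coefficients is [(3n³ + n + 1)/(3(n+1)³ + (n+1) + 1)] · 10·7/(6·4) → 35/12.
The series converges when 35/12 · |t − 2| < 1, giving R = 12/35.
When t = 82/35, the series is dominated by a constant times Σ 1/n³, which converges (p = 3 > 1).
When t = 58/35, the terms are on the order of 1/n³, so the series converges absolutely by comparison with the p-series (p = 3 > 1).

[58/35, 82/35]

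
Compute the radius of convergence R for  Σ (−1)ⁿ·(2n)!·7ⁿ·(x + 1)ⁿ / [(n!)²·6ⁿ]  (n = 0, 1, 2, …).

By the ratio test, |a_{n+1}/a_n| = (2n+1)·(2n+2)/(n+1)² · 7/6 → 14/3.
The series converges when 14/3 · |x + 1| < 1, giving R = 3/14.

R = 3/14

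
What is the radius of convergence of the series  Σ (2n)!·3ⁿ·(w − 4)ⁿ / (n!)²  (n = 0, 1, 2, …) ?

R = 1/12

By the ratio test, |a_{n+1}/a_n| = (2n+1)·(2n+2)/(n+1)² · 3 → 12.
The series converges when 12 · |w − 4| < 1, giving R = 1/12.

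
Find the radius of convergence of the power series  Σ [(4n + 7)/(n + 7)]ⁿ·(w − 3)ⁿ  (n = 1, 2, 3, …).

By the Cauchy root test, |a_n|^(1/n) = (4n + 7)/(n + 7) → 4.
Convergence for |w − 3| · 4 < 1, i.e. |w − 3| < 1/4. So R = 1/4.

R = 1/4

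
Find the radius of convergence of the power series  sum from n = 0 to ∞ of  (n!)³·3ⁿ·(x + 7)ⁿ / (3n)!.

R = 9

The ratio of consecutive coefficients is (n+1)³/[(3n+1)·(3n+2)·(3n+3)] · 3 → 1/9.
Convergence for |x + 7| · 1/9 < 1, i.e. |x + 7| < 9. So R = 9.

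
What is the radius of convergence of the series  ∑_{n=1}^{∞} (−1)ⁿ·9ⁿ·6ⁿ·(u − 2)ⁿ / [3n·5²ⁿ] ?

R = 25/54

By the ratio test, |a_{n+1}/a_n| = [3n/3(n+1)] · 9·6/25 → 54/25.
The series converges when 54/25 · |u − 2| < 1, giving R = 25/54.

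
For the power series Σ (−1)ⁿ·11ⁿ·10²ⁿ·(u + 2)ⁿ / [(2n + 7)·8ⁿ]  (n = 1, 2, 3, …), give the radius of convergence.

R = 2/275

The ratio of consecutive coefficients is [(2n + 7)/(2(n+1) + 7)] · 11·100/8 → 275/2.
Convergence for |u + 2| · 275/2 < 1, i.e. |u + 2| < 2/275. So R = 2/275.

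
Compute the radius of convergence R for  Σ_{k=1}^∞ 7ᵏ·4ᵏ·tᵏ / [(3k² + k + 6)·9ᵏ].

Ratio test: |a_{k+1}/a_k| = [(3k² + k + 6)/(3(k+1)² + (k+1) + 6)] · 7·4/9 → 28/9 as k → ∞.
The series converges when 28/9 · |t| < 1, giving R = 9/28.

R = 9/28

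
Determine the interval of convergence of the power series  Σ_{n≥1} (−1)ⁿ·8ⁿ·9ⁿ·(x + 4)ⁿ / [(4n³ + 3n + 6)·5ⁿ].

[-293/72, -283/72]

By the ratio test, |a_{n+1}/a_n| = [(4n³ + 3n + 6)/(4(n+1)³ + 3(n+1) + 6)] · 8·9/5 → 72/5.
Convergence for |x + 4| · 72/5 < 1, i.e. |x + 4| < 5/72. So R = 5/72.
When x = -283/72, absolute convergence follows by limit comparison with Σ 1/n³.
Check x = -293/72: absolute convergence follows by limit comparison with Σ 1/n³.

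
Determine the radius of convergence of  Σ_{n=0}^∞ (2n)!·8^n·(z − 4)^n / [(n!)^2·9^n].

By the ratio test, |a_{n+1}/a_n| = (2n+1)·(2n+2)/(n+1)² · 8/9 → 32/9.
Hence the series converges for |z − 4| < 1/(32/9) = 9/32, so the radius of convergence is 9/32.

R = 9/32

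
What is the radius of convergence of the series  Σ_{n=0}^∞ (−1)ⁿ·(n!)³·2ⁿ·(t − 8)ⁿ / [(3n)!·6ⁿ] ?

R = 81

Apply the ratio test: |a_{n+1}| / |a_n| = (n+1)³/[(3n+1)·(3n+2)·(3n+3)] · 2/6, which tends to 1/81 as n → ∞.
Thus R = 1/(1/81) = 81.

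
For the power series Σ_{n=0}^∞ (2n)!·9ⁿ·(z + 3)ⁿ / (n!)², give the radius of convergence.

The ratio of consecutive coefficients is (2n+1)·(2n+2)/(n+1)² · 9 → 36.
Convergence for |z + 3| · 36 < 1, i.e. |z + 3| < 1/36. So R = 1/36.

R = 1/36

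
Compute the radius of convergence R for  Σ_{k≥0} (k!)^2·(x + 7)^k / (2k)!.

The ratio of consecutive coefficients is (k+1)²/[(2k+1)·(2k+2)] → 1/4.
The series converges when 1/4 · |x + 7| < 1, giving R = 4.

R = 4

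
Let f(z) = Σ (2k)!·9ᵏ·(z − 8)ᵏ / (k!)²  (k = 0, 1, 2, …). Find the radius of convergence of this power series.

The ratio of consecutive coefficients is (2k+1)·(2k+2)/(k+1)² · 9 → 36.
Thus R = 1/(36) = 1/36.

R = 1/36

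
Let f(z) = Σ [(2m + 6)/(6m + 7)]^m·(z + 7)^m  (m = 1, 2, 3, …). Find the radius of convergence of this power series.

Applying the root test, |a_m|^(1/m) = (2m + 6)/(6m + 7) → 1/3.
Hence the series converges for |z + 7| < 1/(1/3) = 3, so the radius of convergence is 3.

R = 3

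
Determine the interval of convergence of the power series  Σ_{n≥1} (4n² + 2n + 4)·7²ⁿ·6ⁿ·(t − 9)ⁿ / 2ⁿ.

(1322/147, 1324/147)

By the ratio test, |a_{n+1}/a_n| = [(4(n+1)² + 2(n+1) + 4)/(4n² + 2n + 4)] · 49·6/2 → 147.
The series converges when 147 · |t − 9| < 1, giving R = 1/147.
At t = 1324/147: the terms have absolute value of order n², which does not tend to 0, so the series diverges by the divergence test.
Check t = 1322/147: the terms do not tend to 0, so the series diverges.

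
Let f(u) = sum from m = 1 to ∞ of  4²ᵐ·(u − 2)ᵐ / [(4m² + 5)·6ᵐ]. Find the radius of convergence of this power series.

Ratio test: |a_{m+1}/a_m| = [(4m² + 5)/(4(m+1)² + 5)] · 16/6 → 8/3 as m → ∞.
Convergence for |u − 2| · 8/3 < 1, i.e. |u − 2| < 3/8. So R = 3/8.

R = 3/8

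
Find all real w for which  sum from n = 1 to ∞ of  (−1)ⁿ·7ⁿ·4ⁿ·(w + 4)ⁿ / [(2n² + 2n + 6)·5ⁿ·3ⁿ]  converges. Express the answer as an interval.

[-127/28, -97/28]

Apply the ratio test: |a_{n+1}| / |a_n| = [(2n² + 2n + 6)/(2(n+1)² + 2(n+1) + 6)] · 7·4/(5·3), which tends to 28/15 as n → ∞.
The series converges when 28/15 · |w + 4| < 1, giving R = 15/28.
When w = -97/28, absolute convergence follows by limit comparison with Σ 1/n².
Check w = -127/28: the series is dominated by a constant times Σ 1/n², which converges (p = 2 > 1).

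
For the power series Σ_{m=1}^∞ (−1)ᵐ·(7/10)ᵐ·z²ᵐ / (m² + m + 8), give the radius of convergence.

R = √70/7

By the ratio test, |a_{m+1}/a_m| = [(m² + m + 8)/((m+1)² + (m+1) + 8)] · 7/10 → 7/10.
Since the exponent of z increases by 2 each term, convergence requires |z|² < 10/7, hence R = √70/7.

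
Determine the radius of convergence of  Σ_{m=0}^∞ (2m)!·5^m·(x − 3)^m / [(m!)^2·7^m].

R = 7/20

By the ratio test, |a_{m+1}/a_m| = (2m+1)·(2m+2)/(m+1)² · 5/7 → 20/7.
Thus R = 1/(20/7) = 7/20.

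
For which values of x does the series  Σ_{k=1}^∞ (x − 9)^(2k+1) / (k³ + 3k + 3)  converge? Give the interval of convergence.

By the ratio test, |a_{k+1}/a_k| = (k³ + 3k + 3)/((k+1)³ + 3(k+1) + 3) → 1.
Writing y = (x − 9)², the series in y has radius 1, so |x − 9| < √(1) = 1 and R = 1.
Endpoint x = 10: the series is dominated by a constant times Σ 1/k³, which converges (p = 3 > 1).
Endpoint x = 8: the terms are on the order of 1/k³, so the series converges absolutely by comparison with the p-series (p = 3 > 1).

[8, 10]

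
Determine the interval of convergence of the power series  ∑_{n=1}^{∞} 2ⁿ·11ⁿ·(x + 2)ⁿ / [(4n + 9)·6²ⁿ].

[-40/11, -4/11)

Apply the ratio test: |a_{n+1}| / |a_n| = [(4n + 9)/(4(n+1) + 9)] · 2·11/36, which tends to 11/18 as n → ∞.
Thus R = 1/(11/18) = 18/11.
At x = -4/11: the terms behave like c/n; limit comparison with the harmonic series gives divergence.
Endpoint x = -40/11: an alternating series whose terms decrease to 0 in absolute value, so it converges by the Leibniz criterion.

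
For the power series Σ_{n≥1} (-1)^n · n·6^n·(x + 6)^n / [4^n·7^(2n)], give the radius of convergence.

R = 98/3

By the ratio test, |a_{n+1}/a_n| = [(n+1)/n] · 6/(4·49) → 3/98.
Convergence for |x + 6| · 3/98 < 1, i.e. |x + 6| < 98/3. So R = 98/3.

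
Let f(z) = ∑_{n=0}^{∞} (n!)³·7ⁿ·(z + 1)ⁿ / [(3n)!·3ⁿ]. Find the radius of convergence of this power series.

R = 81/7

Ratio test: |a_{n+1}/a_n| = (n+1)³/[(3n+1)·(3n+2)·(3n+3)] · 7/3 → 7/81 as n → ∞.
Convergence for |z + 1| · 7/81 < 1, i.e. |z + 1| < 81/7. So R = 81/7.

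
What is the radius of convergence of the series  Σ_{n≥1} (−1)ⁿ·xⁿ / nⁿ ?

Root test: |a_n|^(1/n) = 1/n → 0.
The limit is 0 for every x, so R = ∞.

R = ∞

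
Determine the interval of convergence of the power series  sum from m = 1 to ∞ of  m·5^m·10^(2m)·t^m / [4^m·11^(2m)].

By the ratio test, |a_{m+1}/a_m| = [(m+1)/m] · 5·100/(4·121) → 125/121.
Thus R = 1/(125/121) = 121/125.
When t = 121/125, the terms have absolute value of order m, which does not tend to 0, so the series diverges by the divergence test.
Endpoint t = -121/125: the terms do not tend to 0, so the series diverges.

(-121/125, 121/125)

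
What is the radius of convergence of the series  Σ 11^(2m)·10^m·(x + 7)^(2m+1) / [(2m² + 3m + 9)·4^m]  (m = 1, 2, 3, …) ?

Apply the ratio test: |a_{m+1}| / |a_m| = [(2m² + 3m + 9)/(2(m+1)² + 3(m+1) + 9)] · 121·10/4, which tends to 605/2 as m → ∞.
Successive powers of (x + 7) differ by 2, so the series converges when |x + 7|² · 605/2 < 1, i.e. |x + 7| < √(2/605). So R = √10/55.

R = √10/55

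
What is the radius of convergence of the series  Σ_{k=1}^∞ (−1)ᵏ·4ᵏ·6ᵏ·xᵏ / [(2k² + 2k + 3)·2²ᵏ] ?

R = 1/6

The ratio of consecutive coefficients is [(2k² + 2k + 3)/(2(k+1)² + 2(k+1) + 3)] · 4·6/4 → 6.
The series converges when 6 · |x| < 1, giving R = 1/6.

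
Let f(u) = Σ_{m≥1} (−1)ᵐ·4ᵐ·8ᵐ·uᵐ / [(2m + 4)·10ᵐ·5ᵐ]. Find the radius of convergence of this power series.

R = 25/16

Ratio test: |a_{m+1}/a_m| = [(2m + 4)/(2(m+1) + 4)] · 4·8/(10·5) → 16/25 as m → ∞.
Hence the series converges for |u| < 1/(16/25) = 25/16, so the radius of convergence is 25/16.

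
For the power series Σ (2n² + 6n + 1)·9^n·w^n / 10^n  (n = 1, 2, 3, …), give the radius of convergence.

Ratio test: |a_{n+1}/a_n| = [(2(n+1)² + 6(n+1) + 1)/(2n² + 6n + 1)] · 9/10 → 9/10 as n → ∞.
Convergence for |w| · 9/10 < 1, i.e. |w| < 10/9. So R = 10/9.

R = 10/9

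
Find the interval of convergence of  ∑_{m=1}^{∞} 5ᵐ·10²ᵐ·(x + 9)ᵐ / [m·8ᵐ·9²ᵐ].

Ratio test: |a_{m+1}/a_m| = [m/(m+1)] · 5·100/(8·81) → 125/162 as m → ∞.
Convergence for |x + 9| · 125/162 < 1, i.e. |x + 9| < 162/125. So R = 162/125.
When x = -963/125, the terms are asymptotic to a nonzero constant times 1/m, so the series diverges by limit comparison with Σ 1/m.
Check x = -1287/125: the terms alternate in sign and decrease monotonically to 0 in absolute value (size ~ c/m), so the alternating series test gives convergence.

[-1287/125, -963/125)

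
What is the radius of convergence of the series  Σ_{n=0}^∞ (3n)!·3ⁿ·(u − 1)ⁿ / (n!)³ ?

Ratio test: |a_{n+1}/a_n| = (3n+1)·(3n+2)·(3n+3)/(n+1)³ · 3 → 81 as n → ∞.
Hence the series converges for |u − 1| < 1/(81) = 1/81, so the radius of convergence is 1/81.

R = 1/81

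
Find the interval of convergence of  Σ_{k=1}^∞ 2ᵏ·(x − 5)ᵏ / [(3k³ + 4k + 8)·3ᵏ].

By the ratio test, |a_{k+1}/a_k| = [(3k³ + 4k + 8)/(3(k+1)³ + 4(k+1) + 8)] · 2/3 → 2/3.
Hence the series converges for |x − 5| < 1/(2/3) = 3/2, so the radius of convergence is 3/2.
Check x = 13/2: the terms are on the order of 1/k³, so the series converges absolutely by comparison with the p-series (p = 3 > 1).
When x = 7/2, absolute convergence follows by limit comparison with Σ 1/k³.

[7/2, 13/2]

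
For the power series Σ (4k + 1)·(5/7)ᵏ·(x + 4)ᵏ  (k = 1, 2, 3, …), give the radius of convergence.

R = 7/5

Apply the ratio test: |a_{k+1}| / |a_k| = [(4(k+1) + 1)/(4k + 1)] · 5/7, which tends to 5/7 as k → ∞.
Convergence for |x + 4| · 5/7 < 1, i.e. |x + 4| < 7/5. So R = 7/5.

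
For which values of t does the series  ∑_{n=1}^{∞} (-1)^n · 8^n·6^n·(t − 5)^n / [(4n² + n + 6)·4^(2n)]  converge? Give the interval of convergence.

[14/3, 16/3]

Apply the ratio test: |a_{n+1}| / |a_n| = [(4n² + n + 6)/(4(n+1)² + (n+1) + 6)] · 8·6/16, which tends to 3 as n → ∞.
Thus R = 1/(3) = 1/3.
At t = 16/3: absolute convergence follows by limit comparison with Σ 1/n².
Endpoint t = 14/3: the terms are on the order of 1/n², so the series converges absolutely by comparison with the p-series (p = 2 > 1).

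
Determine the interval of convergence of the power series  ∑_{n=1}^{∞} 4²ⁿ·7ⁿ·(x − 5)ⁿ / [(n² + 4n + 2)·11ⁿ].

[549/112, 571/112]

By the ratio test, |a_{n+1}/a_n| = [(n² + 4n + 2)/((n+1)² + 4(n+1) + 2)] · 16·7/11 → 112/11.
Thus R = 1/(112/11) = 11/112.
When x = 571/112, the series is dominated by a constant times Σ 1/n², which converges (p = 2 > 1).
Endpoint x = 549/112: the terms are on the order of 1/n², so the series converges absolutely by comparison with the p-series (p = 2 > 1).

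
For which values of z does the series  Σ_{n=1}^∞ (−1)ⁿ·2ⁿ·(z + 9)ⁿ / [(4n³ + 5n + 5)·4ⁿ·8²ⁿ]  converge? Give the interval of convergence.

[-137, 119]

Apply the ratio test: |a_{n+1}| / |a_n| = [(4n³ + 5n + 5)/(4(n+1)³ + 5(n+1) + 5)] · 2/(4·64), which tends to 1/128 as n → ∞.
Thus R = 1/(1/128) = 128.
Check z = 119: the terms are on the order of 1/n³, so the series converges absolutely by comparison with the p-series (p = 3 > 1).
When z = -137, the terms are on the order of 1/n³, so the series converges absolutely by comparison with the p-series (p = 3 > 1).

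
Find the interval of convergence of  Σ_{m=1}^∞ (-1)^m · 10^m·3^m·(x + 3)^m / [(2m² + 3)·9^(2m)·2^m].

Ratio test: |a_{m+1}/a_m| = [(2m² + 3)/(2(m+1)² + 3)] · 10·3/(81·2) → 5/27 as m → ∞.
The series converges when 5/27 · |x + 3| < 1, giving R = 27/5.
When x = 12/5, absolute convergence follows by limit comparison with Σ 1/m².
Check x = -42/5: the terms are on the order of 1/m², so the series converges absolutely by comparison with the p-series (p = 2 > 1).

[-42/5, 12/5]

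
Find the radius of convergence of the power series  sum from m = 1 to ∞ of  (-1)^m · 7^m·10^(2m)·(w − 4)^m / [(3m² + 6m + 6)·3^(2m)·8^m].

R = 18/175

Ratio test: |a_{m+1}/a_m| = [(3m² + 6m + 6)/(3(m+1)² + 6(m+1) + 6)] · 7·100/(9·8) → 175/18 as m → ∞.
Thus R = 1/(175/18) = 18/175.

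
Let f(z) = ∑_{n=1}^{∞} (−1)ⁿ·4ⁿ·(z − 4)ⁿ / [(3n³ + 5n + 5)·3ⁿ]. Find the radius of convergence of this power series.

Apply the ratio test: |a_{n+1}| / |a_n| = [(3n³ + 5n + 5)/(3(n+1)³ + 5(n+1) + 5)] · 4/3, which tends to 4/3 as n → ∞.
The series converges when 4/3 · |z − 4| < 1, giving R = 3/4.

R = 3/4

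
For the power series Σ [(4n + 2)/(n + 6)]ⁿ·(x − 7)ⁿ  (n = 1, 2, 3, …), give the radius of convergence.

R = 1/4

Root test: |a_n|^(1/n) = (4n + 2)/(n + 6) → 4.
Hence the series converges for |x − 7| < 1/(4) = 1/4, so the radius of convergence is 1/4.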